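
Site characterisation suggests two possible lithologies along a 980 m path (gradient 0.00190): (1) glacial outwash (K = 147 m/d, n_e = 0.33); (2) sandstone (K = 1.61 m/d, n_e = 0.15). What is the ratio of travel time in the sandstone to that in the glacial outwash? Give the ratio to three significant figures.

41.5

Unit 1 (glacial outwash): v = 147×0.0019/0.33 = 0.8464 m/d, t = 980/0.8464 = 1158 d
Unit 2 (sandstone): v = 1.61×0.0019/0.15 = 0.02039 m/d, t = 980/0.02039 = 48050 d
t(sandstone) / t(glacial outwash) = 48050/1158 = 41.5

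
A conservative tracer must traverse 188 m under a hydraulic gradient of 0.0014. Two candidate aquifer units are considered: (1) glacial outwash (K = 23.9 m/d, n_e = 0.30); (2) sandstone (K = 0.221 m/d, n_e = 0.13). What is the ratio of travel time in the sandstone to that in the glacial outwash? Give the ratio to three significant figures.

Unit 1 (glacial outwash): v = 23.9×0.0014/0.30 = 0.1115 m/d, t = 188/0.1115 = 1686 d
Unit 2 (sandstone): v = 0.221×0.0014/0.13 = 0.002380 m/d, t = 188/0.002380 = 78990 d
t(sandstone) / t(glacial outwash) = 78990/1686 = 46.9

46.9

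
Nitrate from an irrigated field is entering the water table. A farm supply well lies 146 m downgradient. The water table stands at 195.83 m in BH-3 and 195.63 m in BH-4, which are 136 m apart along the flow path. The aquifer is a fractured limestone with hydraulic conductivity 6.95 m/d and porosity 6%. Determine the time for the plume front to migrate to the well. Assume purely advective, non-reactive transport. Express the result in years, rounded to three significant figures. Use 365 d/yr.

Hydraulic gradient i = (195.83 − 195.63) / 136 = 0.20 / 136 = 0.001471
Darcy flux q = K·i = 6.95 × 0.001471 = 0.01022 m/d
Average linear velocity = 0.01022 / 0.06 = 0.1703 m/d
t = L / v = 146 / 0.1703 = 857.1 d
   = 857.1 / 365 = 2.35 yr

2.35 years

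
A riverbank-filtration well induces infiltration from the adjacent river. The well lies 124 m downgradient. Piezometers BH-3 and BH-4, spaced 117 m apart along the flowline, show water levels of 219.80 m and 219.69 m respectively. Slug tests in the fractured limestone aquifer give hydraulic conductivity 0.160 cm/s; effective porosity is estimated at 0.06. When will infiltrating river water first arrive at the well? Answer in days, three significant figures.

57.2 days

Hydraulic gradient i = (219.80 − 219.69) / 117 = 0.11 / 117 = 9.402e-4
K = 0.160 cm/s × 864 = 138.2 m/d
Specific discharge q = 138.2 × 9.402e-4 = 0.1300 m/d
Average linear velocity = 0.1300 / 0.06 = 2.166 m/d
t = L / v = 124 / 2.166 = 57.24 d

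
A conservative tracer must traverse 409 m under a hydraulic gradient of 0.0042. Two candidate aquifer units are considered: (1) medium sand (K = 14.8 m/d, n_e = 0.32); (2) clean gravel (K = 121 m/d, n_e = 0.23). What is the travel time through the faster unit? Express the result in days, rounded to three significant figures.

Unit 1 (medium sand): v = 14.8×0.0042/0.32 = 0.1943 m/d, t = 409/0.1943 = 2106 d
Unit 2 (clean gravel): v = 121×0.0042/0.23 = 2.210 m/d, t = 409/2.210 = 185.1 d
Faster unit: t = 185 d

185 days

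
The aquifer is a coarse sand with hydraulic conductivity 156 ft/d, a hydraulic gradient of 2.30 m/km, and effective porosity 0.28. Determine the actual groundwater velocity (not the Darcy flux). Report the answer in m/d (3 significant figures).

K = 156 ft/d × 0.3048 = 47.55 m/d
Specific discharge q = 47.55 × 0.0023 = 0.1094 m/d
Seepage velocity v = q / n = 0.1094 / 0.28 = 0.3906 m/d

0.391 m/d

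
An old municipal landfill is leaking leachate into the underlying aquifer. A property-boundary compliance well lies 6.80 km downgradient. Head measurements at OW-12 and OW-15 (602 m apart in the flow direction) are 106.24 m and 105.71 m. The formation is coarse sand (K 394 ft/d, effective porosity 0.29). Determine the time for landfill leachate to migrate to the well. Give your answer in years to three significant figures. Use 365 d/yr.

51.1 years

Hydraulic gradient i = (106.24 − 105.71) / 602 = 0.53 / 602 = 8.804e-4
K = 394 ft/d × 0.3048 = 120.1 m/d
Darcy flux q = K·i = 120.1 × 8.804e-4 = 0.1057 m/d
v = Ki/n = 120.1·8.804e-4/0.29 = 0.3646 m/d
L = 6.80 km = 6800 m
t = L / v = 6800 / 0.3646 = 18650 d
   = 18650 / 365 = 51.1 yr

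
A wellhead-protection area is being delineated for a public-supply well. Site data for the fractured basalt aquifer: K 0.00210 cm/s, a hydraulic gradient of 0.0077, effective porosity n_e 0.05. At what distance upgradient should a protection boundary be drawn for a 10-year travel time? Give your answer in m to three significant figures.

K = 0.00210 cm/s × 864 = 1.814 m/d
Specific discharge q = 1.814 × 0.0077 = 0.01397 m/d
v_s = q/n_e = 0.01397/0.05 = 0.2794 m/d
T = 10 yr × 365 = 3650 d
L = v × T = 0.2794 × 3650 = 1020 m

1020 m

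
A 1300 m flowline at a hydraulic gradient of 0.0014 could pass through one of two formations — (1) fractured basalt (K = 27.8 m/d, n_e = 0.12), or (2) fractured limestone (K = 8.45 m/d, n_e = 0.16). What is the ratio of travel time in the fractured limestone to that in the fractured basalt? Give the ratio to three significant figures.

Unit 1 (fractured basalt): v = 27.8×0.0014/0.12 = 0.3243 m/d, t = 1300/0.3243 = 4008 d
Unit 2 (fractured limestone): v = 8.45×0.0014/0.16 = 0.07394 m/d, t = 1300/0.07394 = 17580 d
t(fractured limestone) / t(fractured basalt) = 17580/4008 = 4.39

4.39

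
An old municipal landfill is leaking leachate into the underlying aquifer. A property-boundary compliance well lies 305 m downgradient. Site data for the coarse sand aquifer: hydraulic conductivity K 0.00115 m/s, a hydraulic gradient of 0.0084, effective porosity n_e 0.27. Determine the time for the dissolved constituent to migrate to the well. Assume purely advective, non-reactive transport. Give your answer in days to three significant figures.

K = 0.00115 m/s × 86400 s/d = 99.36 m/d
q = Ki = 99.36 × 0.0084 = 0.8346 m/d
v_s = q/n_e = 0.8346/0.27 = 3.091 m/d
t = L / v = 305 / 3.091 = 98.67 d

98.7 days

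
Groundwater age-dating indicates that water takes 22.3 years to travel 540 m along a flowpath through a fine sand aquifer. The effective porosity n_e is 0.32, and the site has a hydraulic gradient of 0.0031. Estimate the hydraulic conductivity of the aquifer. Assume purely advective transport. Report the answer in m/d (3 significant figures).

6.85 m/d

t = 22.3 years = 8140 d
v = L / t = 540 / 8140 = 0.06634 m/d
K = v · n / i = 0.06634 × 0.32 / 0.0031 = 6.85 m/d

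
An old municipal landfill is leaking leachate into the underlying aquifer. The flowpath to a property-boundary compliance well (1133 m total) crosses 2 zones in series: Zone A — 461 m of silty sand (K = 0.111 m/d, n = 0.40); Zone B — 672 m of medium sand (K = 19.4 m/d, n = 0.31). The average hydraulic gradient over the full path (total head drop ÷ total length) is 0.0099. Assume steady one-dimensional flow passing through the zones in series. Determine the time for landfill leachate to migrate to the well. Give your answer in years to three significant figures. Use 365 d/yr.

402 years

Continuity: the same q passes through each zone, so ΔH = q·Σ(L_j/K_j) — the zones act as resistances in series.
Σ(L/K) = 461/0.111 + 672/19.4 = 4153 + 34.64 = 4188 d
K_eq = L_total / Σ(L/K) = 1133 / 4188 = 0.2705 m/d
q = K_eq · i = 0.2705 × 0.0099 = 0.002678 m/d (same in every zone)
Zone A: v = q/n = 0.002678/0.40 = 0.006696 m/d → t_A = 461/0.006696 = 68850 d
Zone B: v = q/n = 0.002678/0.31 = 0.008640 m/d → t_B = 672/0.008640 = 77780 d
Total t = 68850 + 77780 = 146600 d
   = 146600 / 365 = 402 yr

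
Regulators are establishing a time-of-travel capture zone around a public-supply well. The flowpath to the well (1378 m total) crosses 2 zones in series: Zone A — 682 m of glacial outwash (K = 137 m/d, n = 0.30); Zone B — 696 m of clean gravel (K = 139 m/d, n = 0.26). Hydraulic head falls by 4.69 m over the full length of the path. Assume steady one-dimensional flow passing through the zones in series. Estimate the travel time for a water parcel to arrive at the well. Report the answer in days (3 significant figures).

Steady 1-D flow in series ⇒ the Darcy flux q is identical in every zone and the zone head losses add (resistances L/K in series).
Σ(L/K) = 682/137 + 696/139 = 4.978 + 5.007 = 9.985 d
q = ΔH / Σ(L/K) = 4.69 / 9.985 = 0.4697 m/d (same in every zone)
Zone A: v = q/n = 0.4697/0.30 = 1.566 m/d → t_A = 682/1.566 = 435.6 d
Zone B: v = q/n = 0.4697/0.26 = 1.807 m/d → t_B = 696/1.807 = 385.3 d
Total t = 435.6 + 385.3 = 820.9 d

821 days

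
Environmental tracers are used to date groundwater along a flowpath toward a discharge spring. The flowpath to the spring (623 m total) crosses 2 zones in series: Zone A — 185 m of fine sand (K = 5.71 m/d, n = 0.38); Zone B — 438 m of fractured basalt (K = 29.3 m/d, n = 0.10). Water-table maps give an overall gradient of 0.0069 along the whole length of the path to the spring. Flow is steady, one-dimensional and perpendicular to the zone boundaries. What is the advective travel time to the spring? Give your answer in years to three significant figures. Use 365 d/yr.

3.44 years

Continuity: the same q passes through each zone, so ΔH = q·Σ(L_j/K_j) — the zones act as resistances in series.
Σ(L/K) = 185/5.71 + 438/29.3 = 32.40 + 14.95 = 47.35 d
K_eq = L_total / Σ(L/K) = 623 / 47.35 = 13.16 m/d
q = K_eq · i = 13.16 × 0.0069 = 0.09079 m/d (same in every zone)
Zone A: v = q/n = 0.09079/0.38 = 0.2389 m/d → t_A = 185/0.2389 = 774.3 d
Zone B: v = q/n = 0.09079/0.10 = 0.9079 m/d → t_B = 438/0.9079 = 482.4 d
Total t = 774.3 + 482.4 = 1257 d
   = 1257 / 365 = 3.44 yr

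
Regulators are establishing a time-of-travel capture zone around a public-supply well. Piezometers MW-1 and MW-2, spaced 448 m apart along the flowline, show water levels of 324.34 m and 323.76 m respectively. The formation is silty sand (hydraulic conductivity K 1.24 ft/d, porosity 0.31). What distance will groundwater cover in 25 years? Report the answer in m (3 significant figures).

Hydraulic gradient i = (324.34 − 323.76) / 448 = 0.58 / 448 = 0.001295
K = 1.24 ft/d × 0.3048 = 0.3780 m/d
q = Ki = 0.3780 × 0.001295 = 4.893e-4 m/d
v = Ki/n = 0.3780·0.001295/0.31 = 0.001578 m/d
T = 25 yr × 365 = 9125 d
L = v × T = 0.001578 × 9125 = 14.40 m

14.4 m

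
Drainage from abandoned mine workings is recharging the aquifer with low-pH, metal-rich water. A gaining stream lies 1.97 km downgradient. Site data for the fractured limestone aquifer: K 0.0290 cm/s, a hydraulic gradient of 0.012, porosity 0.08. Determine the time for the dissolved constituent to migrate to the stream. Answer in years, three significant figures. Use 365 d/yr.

1.44 years

K = 0.0290 cm/s × 864 = 25.06 m/d
Darcy flux q = K·i = 25.06 × 0.012 = 0.3007 m/d
v_s = q/n_e = 0.3007/0.08 = 3.758 m/d
L = 1.97 km = 1970 m
t = L / v = 1970 / 3.758 = 524.2 d
   = 524.2 / 365 = 1.44 yr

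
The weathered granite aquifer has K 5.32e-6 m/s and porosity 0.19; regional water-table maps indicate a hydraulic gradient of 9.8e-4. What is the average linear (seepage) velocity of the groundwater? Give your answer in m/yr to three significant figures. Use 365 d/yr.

K = 5.32e-6 m/s × 86400 s/d = 0.4596 m/d
Darcy flux q = K·i = 0.4596 × 9.8e-4 = 4.505e-4 m/d
Seepage velocity v = q / n = 4.505e-4 / 0.19 = 0.002371 m/d
   = 0.002371 × 365 = 0.865 m/yr

0.865 m/yr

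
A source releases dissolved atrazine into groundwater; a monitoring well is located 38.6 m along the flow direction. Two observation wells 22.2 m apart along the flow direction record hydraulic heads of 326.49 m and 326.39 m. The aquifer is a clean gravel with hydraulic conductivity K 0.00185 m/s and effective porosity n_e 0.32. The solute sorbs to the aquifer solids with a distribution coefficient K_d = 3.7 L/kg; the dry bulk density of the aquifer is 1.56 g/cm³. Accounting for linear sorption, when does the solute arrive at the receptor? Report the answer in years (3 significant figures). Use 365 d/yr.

Hydraulic gradient i = (326.49 − 326.39) / 22.2 = 0.10 / 22.2 = 0.004505
K = 0.00185 m/s × 86400 s/d = 159.8 m/d
q = Ki = 159.8 × 0.004505 = 0.7200 m/d
v = Ki/n = 159.8·0.004505/0.32 = 2.250 m/d
Retardation R = 1 + ρ_b·K_d/n = 1 + 1.56×3.7/0.32 = 19.04
Contaminant velocity v_c = v/R = 2.250/19.04 = 0.1182 m/d
t = L/v_c = 38.6/0.1182 = 326.6 d
   = 326.6/365 = 0.895 yr

0.895 years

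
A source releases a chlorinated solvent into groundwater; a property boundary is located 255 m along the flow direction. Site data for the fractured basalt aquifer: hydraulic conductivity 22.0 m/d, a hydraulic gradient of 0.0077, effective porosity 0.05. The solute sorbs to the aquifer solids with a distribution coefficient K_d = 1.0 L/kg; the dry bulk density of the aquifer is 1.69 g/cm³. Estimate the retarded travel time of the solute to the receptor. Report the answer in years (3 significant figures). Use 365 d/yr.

q = Ki = 22.0 × 0.0077 = 0.1694 m/d
Average linear velocity = 0.1694 / 0.05 = 3.388 m/d
Retardation R = 1 + ρ_b·K_d/n = 1 + 1.69×1.0/0.05 = 34.80
Contaminant velocity v_c = v/R = 3.388/34.80 = 0.09736 m/d
t = L/v_c = 255/0.09736 = 2619 d
   = 2619/365 = 7.18 yr

7.18 years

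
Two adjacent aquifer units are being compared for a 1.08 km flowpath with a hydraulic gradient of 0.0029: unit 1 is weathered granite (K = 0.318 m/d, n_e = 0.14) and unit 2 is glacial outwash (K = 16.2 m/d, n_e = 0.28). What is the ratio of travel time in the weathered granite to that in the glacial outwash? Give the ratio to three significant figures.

25.5

Unit 1 (weathered granite): v = 0.318×0.0029/0.14 = 0.006587 m/d, t = 1080/0.006587 = 164000 d
Unit 2 (glacial outwash): v = 16.2×0.0029/0.28 = 0.1678 m/d, t = 1080/0.1678 = 6437 d
t(weathered granite) / t(glacial outwash) = 164000/6437 = 25.5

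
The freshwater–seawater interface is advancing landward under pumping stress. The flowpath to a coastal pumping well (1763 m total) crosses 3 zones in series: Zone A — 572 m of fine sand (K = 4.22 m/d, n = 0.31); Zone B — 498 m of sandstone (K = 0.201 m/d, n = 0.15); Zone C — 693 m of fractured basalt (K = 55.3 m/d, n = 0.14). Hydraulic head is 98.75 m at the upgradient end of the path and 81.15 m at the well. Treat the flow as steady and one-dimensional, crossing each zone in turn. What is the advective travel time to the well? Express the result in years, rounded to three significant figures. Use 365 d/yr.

143 years

Total head drop ΔH = 98.75 − 81.15 = 17.60 m
Steady 1-D flow in series ⇒ the Darcy flux q is identical in every zone and the zone head losses add (resistances L/K in series).
Σ(L/K) = 572/4.22 + 498/0.201 + 693/55.3 = 135.5 + 2478 + 12.53 = 2626 d
q = ΔH / Σ(L/K) = 17.60 / 2626 = 0.006703 m/d (same in every zone)
Zone A: v = q/n = 0.006703/0.31 = 0.02162 m/d → t_A = 572/0.02162 = 26450 d
Zone B: v = q/n = 0.006703/0.15 = 0.04469 m/d → t_B = 498/0.04469 = 11140 d
Zone C: v = q/n = 0.006703/0.14 = 0.04788 m/d → t_C = 693/0.04788 = 14470 d
Total t = 26450 + 11140 + 14470 = 52070 d
   = 52070 / 365 = 143 yr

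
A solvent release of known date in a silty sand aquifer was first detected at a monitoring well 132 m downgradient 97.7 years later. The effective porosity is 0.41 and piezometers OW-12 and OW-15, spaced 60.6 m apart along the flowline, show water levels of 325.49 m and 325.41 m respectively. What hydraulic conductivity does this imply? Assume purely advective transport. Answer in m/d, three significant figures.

Hydraulic gradient i = (325.49 − 325.41) / 60.6 = 0.08 / 60.6 = 0.001320
t = 97.7 years = 35660 d
v = L / t = 132 / 35660 = 0.003702 m/d
K = v · n / i = 0.003702 × 0.41 / 0.001320 = 1.15 m/d

1.15 m/d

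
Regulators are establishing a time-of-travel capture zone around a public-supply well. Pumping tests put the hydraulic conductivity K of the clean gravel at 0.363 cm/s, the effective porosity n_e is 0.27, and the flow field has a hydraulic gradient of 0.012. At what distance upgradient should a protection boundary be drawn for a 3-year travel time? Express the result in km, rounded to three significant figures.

K = 0.363 cm/s × 864 = 313.6 m/d
Darcy flux q = K·i = 313.6 × 0.012 = 3.764 m/d
v_s = q/n_e = 3.764/0.27 = 13.94 m/d
T = 3 yr × 365 = 1095 d
L = v × T = 13.94 × 1095 = 15260 m
   = 15.3 km

15.3 km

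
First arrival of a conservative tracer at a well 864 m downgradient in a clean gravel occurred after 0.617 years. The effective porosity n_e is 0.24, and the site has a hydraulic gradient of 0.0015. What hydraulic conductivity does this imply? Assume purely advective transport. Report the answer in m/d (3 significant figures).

t = 0.617 years = 225.2 d
v = L / t = 864 / 225.2 = 3.837 m/d
K = v · n / i = 3.837 × 0.24 / 0.0015 = 614 m/d

614 m/d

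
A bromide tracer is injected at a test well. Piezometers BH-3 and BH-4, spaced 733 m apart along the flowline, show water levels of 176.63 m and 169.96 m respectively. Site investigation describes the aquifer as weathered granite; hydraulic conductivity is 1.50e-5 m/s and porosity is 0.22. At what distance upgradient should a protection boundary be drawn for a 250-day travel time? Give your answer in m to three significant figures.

Hydraulic gradient i = (176.63 − 169.96) / 733 = 6.67 / 733 = 0.009100
K = 1.50e-5 m/s × 86400 s/d = 1.296 m/d
q = Ki = 1.296 × 0.009100 = 0.01179 m/d
v_s = q/n_e = 0.01179/0.22 = 0.05360 m/d
L = v × T = 0.05360 × 250 = 13.40 m

13.4 m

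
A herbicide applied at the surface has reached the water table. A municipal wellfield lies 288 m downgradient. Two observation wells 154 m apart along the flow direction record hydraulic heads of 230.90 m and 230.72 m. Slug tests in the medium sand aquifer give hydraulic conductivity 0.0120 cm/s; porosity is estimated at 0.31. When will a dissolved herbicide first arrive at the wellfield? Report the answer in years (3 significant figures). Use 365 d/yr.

20.2 years

Hydraulic gradient i = (230.90 − 230.72) / 154 = 0.18 / 154 = 0.001169
K = 0.0120 cm/s × 864 = 10.37 m/d
Darcy flux q = K·i = 10.37 × 0.001169 = 0.01212 m/d
Average linear velocity = 0.01212 / 0.31 = 0.03909 m/d
t = L / v = 288 / 0.03909 = 7367 d
   = 7367 / 365 = 20.2 yr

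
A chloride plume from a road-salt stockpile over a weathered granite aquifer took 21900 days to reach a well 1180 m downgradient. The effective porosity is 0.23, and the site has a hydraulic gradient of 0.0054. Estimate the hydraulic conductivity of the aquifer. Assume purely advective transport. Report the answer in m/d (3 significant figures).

v = L / t = 1180 / 21900 = 0.05388 m/d
K = v · n / i = 0.05388 × 0.23 / 0.0054 = 2.29 m/d

2.29 m/d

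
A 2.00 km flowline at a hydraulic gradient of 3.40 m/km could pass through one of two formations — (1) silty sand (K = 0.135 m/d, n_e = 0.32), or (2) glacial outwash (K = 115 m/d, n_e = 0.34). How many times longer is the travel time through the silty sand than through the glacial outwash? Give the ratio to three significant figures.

Unit 1 (silty sand): v = 0.135×0.0034/0.32 = 0.001434 m/d, t = 2000/0.001434 = 1.394e6 d
Unit 2 (glacial outwash): v = 115×0.0034/0.34 = 1.150 m/d, t = 2000/1.150 = 1739 d
t(silty sand) / t(glacial outwash) = 1.394e6/1739 = 802

802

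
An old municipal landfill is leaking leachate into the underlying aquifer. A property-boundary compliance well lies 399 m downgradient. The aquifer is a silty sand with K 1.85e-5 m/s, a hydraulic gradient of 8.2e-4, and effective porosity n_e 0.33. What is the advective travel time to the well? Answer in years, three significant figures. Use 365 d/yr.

K = 1.85e-5 m/s × 86400 s/d = 1.598 m/d
Specific discharge q = 1.598 × 8.2e-4 = 0.001311 m/d
v_s = q/n_e = 0.001311/0.33 = 0.003972 m/d
t = L / v = 399 / 0.003972 = 100500 d
   = 100500 / 365 = 275 yr

275 years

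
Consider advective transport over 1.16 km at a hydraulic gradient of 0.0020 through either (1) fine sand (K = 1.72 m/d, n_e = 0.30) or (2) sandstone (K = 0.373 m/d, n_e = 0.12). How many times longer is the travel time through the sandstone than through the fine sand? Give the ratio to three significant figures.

1.84

Unit 1 (fine sand): v = 1.72×0.0020/0.30 = 0.01147 m/d, t = 1160/0.01147 = 101200 d
Unit 2 (sandstone): v = 0.373×0.0020/0.12 = 0.006217 m/d, t = 1160/0.006217 = 186600 d
t(sandstone) / t(fine sand) = 186600/101200 = 1.84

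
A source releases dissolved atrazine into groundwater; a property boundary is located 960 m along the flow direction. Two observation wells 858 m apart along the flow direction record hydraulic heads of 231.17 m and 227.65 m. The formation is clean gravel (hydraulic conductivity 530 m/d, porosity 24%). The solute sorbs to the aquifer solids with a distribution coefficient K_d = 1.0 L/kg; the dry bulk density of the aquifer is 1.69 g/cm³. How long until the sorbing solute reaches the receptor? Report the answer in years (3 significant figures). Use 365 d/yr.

2.33 years

Hydraulic gradient i = (231.17 − 227.65) / 858 = 3.52 / 858 = 0.004103
Darcy flux q = K·i = 530 × 0.004103 = 2.174 m/d
Seepage velocity v = q / n = 2.174 / 0.24 = 9.060 m/d
Retardation R = 1 + ρ_b·K_d/n = 1 + 1.69×1.0/0.24 = 8.042
Contaminant velocity v_c = v/R = 9.060/8.042 = 1.127 m/d
t = L/v_c = 960/1.127 = 852.1 d
   = 852.1/365 = 2.33 yr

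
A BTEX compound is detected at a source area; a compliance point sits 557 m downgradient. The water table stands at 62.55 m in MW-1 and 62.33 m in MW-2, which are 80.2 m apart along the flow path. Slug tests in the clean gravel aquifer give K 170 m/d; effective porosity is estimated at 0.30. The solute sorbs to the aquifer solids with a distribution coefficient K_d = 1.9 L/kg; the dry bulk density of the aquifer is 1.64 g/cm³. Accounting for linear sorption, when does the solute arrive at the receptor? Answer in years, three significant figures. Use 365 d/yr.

11.2 years

Hydraulic gradient i = (62.55 − 62.33) / 80.2 = 0.22 / 80.2 = 0.002743
Specific discharge q = 170 × 0.002743 = 0.4663 m/d
v = Ki/n = 170·0.002743/0.30 = 1.554 m/d
Retardation R = 1 + ρ_b·K_d/n = 1 + 1.64×1.9/0.30 = 11.39
Contaminant velocity v_c = v/R = 1.554/11.39 = 0.1365 m/d
t = L/v_c = 557/0.1365 = 4080 d
   = 4080/365 = 11.2 yr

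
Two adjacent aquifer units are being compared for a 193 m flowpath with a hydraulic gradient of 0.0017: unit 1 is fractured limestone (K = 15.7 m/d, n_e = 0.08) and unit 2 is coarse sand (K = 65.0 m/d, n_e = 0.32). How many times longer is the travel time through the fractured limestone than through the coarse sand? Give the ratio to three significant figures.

1.04

Unit 1 (fractured limestone): v = 15.7×0.0017/0.08 = 0.3336 m/d, t = 193/0.3336 = 578.5 d
Unit 2 (coarse sand): v = 65.0×0.0017/0.32 = 0.3453 m/d, t = 193/0.3453 = 558.9 d
t(fractured limestone) / t(coarse sand) = 578.5/558.9 = 1.04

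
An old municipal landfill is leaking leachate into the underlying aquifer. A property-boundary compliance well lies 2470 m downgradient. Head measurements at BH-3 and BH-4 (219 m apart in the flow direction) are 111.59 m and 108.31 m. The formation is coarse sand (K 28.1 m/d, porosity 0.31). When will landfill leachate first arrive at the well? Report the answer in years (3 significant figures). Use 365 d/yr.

Hydraulic gradient i = (111.59 − 108.31) / 219 = 3.28 / 219 = 0.01498
Specific discharge q = 28.1 × 0.01498 = 0.4209 m/d
Seepage velocity v = q / n = 0.4209 / 0.31 = 1.358 m/d
t = L / v = 2470 / 1.358 = 1819 d
   = 1819 / 365 = 4.98 yr

4.98 years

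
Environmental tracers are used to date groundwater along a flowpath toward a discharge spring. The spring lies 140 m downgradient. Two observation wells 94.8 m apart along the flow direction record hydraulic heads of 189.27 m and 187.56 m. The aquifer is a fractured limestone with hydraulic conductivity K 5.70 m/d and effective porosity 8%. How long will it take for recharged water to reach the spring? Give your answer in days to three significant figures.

Hydraulic gradient i = (189.27 − 187.56) / 94.8 = 1.71 / 94.8 = 0.01804
Darcy flux q = K·i = 5.70 × 0.01804 = 0.1028 m/d
Average linear velocity = 0.1028 / 0.08 = 1.285 m/d
t = L / v = 140 / 1.285 = 108.9 d

109 days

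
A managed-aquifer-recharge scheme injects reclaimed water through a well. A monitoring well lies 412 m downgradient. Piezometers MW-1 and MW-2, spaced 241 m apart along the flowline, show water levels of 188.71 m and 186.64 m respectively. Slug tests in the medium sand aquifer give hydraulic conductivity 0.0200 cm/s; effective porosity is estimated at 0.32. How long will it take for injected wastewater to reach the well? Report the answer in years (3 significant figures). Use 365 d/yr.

2.43 years

Hydraulic gradient i = (188.71 − 186.64) / 241 = 2.07 / 241 = 0.008589
K = 0.0200 cm/s × 864 = 17.28 m/d
Specific discharge q = 17.28 × 0.008589 = 0.1484 m/d
Average linear velocity = 0.1484 / 0.32 = 0.4638 m/d
t = L / v = 412 / 0.4638 = 888.3 d
   = 888.3 / 365 = 2.43 yr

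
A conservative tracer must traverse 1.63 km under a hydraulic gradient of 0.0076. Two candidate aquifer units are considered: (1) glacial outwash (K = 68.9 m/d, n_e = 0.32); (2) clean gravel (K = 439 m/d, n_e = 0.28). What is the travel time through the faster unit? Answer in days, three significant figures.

Unit 1 (glacial outwash): v = 68.9×0.0076/0.32 = 1.636 m/d, t = 1630/1.636 = 996.1 d
Unit 2 (clean gravel): v = 439×0.0076/0.28 = 11.92 m/d, t = 1630/11.92 = 136.8 d
Faster unit: t = 137 d

137 days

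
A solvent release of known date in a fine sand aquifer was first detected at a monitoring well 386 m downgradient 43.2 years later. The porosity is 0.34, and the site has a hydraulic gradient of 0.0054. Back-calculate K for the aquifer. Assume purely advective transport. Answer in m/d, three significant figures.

t = 43.2 years = 15770 d
v = L / t = 386 / 15770 = 0.02448 m/d
K = v · n / i = 0.02448 × 0.34 / 0.0054 = 1.54 m/d

1.54 m/d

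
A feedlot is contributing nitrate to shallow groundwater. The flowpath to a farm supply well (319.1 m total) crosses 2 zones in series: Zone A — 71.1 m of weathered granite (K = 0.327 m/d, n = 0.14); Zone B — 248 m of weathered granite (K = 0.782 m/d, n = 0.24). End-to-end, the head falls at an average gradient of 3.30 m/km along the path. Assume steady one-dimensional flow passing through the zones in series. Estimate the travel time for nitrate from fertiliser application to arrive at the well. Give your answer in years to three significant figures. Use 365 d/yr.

For zones in series the flux q is common to all zones; the equivalent conductivity is the harmonic (thickness-weighted) mean, K_eq = L_total / Σ(L_j/K_j).
Σ(L/K) = 71.1/0.327 + 248/0.782 = 217.4 + 317.1 = 534.6 d
K_eq = L_total / Σ(L/K) = 319.1 / 534.6 = 0.5969 m/d
q = K_eq · i = 0.5969 × 0.0033 = 0.001970 m/d (same in every zone)
Zone A: v = q/n = 0.001970/0.14 = 0.01407 m/d → t_A = 71.1/0.01407 = 5053 d
Zone B: v = q/n = 0.001970/0.24 = 0.008208 m/d → t_B = 248/0.008208 = 30220 d
Total t = 5053 + 30220 = 35270 d
   = 35270 / 365 = 96.6 yr

96.6 years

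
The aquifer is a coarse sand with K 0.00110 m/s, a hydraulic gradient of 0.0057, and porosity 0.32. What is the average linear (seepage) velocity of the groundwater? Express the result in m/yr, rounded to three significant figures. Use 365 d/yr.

618 m/yr

K = 0.00110 m/s × 86400 s/d = 95.04 m/d
Darcy flux q = K·i = 95.04 × 0.0057 = 0.5417 m/d
Average linear velocity = 0.5417 / 0.32 = 1.693 m/d
   = 1.693 × 365 = 618 m/yr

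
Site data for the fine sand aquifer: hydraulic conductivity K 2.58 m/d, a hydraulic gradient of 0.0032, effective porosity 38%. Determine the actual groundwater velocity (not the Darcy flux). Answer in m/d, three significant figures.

0.0217 m/d

Specific discharge q = 2.58 × 0.0032 = 0.008256 m/d
Seepage velocity v = q / n = 0.008256 / 0.38 = 0.02173 m/d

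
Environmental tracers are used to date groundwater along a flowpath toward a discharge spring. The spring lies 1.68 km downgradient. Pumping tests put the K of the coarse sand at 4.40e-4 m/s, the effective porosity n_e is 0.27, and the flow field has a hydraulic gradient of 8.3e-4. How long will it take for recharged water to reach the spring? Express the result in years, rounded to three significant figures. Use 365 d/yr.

K = 4.40e-4 m/s × 86400 s/d = 38.02 m/d
Darcy flux q = K·i = 38.02 × 8.3e-4 = 0.03155 m/d
Average linear velocity = 0.03155 / 0.27 = 0.1169 m/d
L = 1.68 km = 1680 m
t = L / v = 1680 / 0.1169 = 14380 d
   = 14380 / 365 = 39.4 yr

39.4 years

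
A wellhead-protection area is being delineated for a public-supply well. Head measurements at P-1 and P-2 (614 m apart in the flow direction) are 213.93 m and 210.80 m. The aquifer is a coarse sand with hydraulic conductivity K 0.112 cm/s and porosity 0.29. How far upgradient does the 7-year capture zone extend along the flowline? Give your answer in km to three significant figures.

4.35 km

Hydraulic gradient i = (213.93 − 210.80) / 614 = 3.13 / 614 = 0.005098
K = 0.112 cm/s × 864 = 96.77 m/d
Specific discharge q = 96.77 × 0.005098 = 0.4933 m/d
Seepage velocity v = q / n = 0.4933 / 0.29 = 1.701 m/d
T = 7 yr × 365 = 2555 d
L = v × T = 1.701 × 2555 = 4346 m
   = 4.35 km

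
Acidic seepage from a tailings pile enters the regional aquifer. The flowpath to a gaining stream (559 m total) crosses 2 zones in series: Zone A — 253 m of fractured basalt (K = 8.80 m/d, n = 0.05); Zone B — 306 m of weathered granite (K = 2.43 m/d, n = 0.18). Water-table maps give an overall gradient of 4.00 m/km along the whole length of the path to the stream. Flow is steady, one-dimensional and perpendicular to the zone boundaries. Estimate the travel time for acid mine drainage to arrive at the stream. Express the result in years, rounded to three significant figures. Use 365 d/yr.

12.8 years

Steady 1-D flow in series ⇒ the Darcy flux q is identical in every zone and the zone head losses add (resistances L/K in series).
Σ(L/K) = 253/8.80 + 306/2.43 = 28.75 + 125.9 = 154.7 d
K_eq = L_total / Σ(L/K) = 559 / 154.7 = 3.614 m/d
q = K_eq · i = 3.614 × 0.0040 = 0.01446 m/d (same in every zone)
Zone A: v = q/n = 0.01446/0.05 = 0.2891 m/d → t_A = 253/0.2891 = 875.1 d
Zone B: v = q/n = 0.01446/0.18 = 0.08031 m/d → t_B = 306/0.08031 = 3810 d
Total t = 875.1 + 3810 = 4685 d
   = 4685 / 365 = 12.8 yr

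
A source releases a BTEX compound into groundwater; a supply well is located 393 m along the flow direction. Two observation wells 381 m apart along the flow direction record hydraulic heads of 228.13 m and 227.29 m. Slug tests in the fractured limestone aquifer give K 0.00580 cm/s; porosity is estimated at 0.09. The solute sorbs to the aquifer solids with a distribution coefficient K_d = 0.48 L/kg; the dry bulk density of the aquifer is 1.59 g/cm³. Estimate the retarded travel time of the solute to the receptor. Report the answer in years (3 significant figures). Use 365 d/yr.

Hydraulic gradient i = (228.13 − 227.29) / 381 = 0.84 / 381 = 0.002205
K = 0.00580 cm/s × 864 = 5.011 m/d
Darcy flux q = K·i = 5.011 × 0.002205 = 0.01105 m/d
v = Ki/n = 5.011·0.002205/0.09 = 0.1228 m/d
Retardation R = 1 + ρ_b·K_d/n = 1 + 1.59×0.48/0.09 = 9.480
Contaminant velocity v_c = v/R = 0.1228/9.480 = 0.01295 m/d
t = L/v_c = 393/0.01295 = 30350 d
   = 30350/365 = 83.1 yr

83.1 years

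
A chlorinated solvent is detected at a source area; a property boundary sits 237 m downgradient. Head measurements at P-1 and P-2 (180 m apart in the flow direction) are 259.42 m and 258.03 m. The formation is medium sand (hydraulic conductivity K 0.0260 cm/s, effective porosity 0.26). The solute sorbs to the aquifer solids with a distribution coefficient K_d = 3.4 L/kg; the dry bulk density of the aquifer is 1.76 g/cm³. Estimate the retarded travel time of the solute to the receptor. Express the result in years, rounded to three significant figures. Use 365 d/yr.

23.4 years

Hydraulic gradient i = (259.42 − 258.03) / 180 = 1.39 / 180 = 0.007722
K = 0.0260 cm/s × 864 = 22.46 m/d
Specific discharge q = 22.46 × 0.007722 = 0.1735 m/d
Average linear velocity = 0.1735 / 0.26 = 0.6672 m/d
Retardation R = 1 + ρ_b·K_d/n = 1 + 1.76×3.4/0.26 = 24.02
Contaminant velocity v_c = v/R = 0.6672/24.02 = 0.02778 m/d
t = L/v_c = 237/0.02778 = 8531 d
   = 8531/365 = 23.4 yr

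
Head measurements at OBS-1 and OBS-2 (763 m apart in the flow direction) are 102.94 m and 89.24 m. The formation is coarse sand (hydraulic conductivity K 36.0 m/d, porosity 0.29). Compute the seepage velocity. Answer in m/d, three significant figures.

Hydraulic gradient i = (102.94 − 89.24) / 763 = 13.70 / 763 = 0.01796
q = Ki = 36.0 × 0.01796 = 0.6464 m/d
Seepage velocity v = q / n = 0.6464 / 0.29 = 2.229 m/d

2.23 m/d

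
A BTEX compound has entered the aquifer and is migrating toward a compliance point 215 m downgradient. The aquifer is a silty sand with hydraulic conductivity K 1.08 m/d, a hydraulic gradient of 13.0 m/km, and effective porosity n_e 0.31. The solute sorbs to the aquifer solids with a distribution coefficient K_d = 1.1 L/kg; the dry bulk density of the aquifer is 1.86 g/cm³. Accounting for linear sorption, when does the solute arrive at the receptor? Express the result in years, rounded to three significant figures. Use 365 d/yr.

98.8 years

q = Ki = 1.08 × 0.013 = 0.01404 m/d
Seepage velocity v = q / n = 0.01404 / 0.31 = 0.04529 m/d
Retardation R = 1 + ρ_b·K_d/n = 1 + 1.86×1.1/0.31 = 7.600
Contaminant velocity v_c = v/R = 0.04529/7.600 = 0.005959 m/d
t = L/v_c = 215/0.005959 = 36080 d
   = 36080/365 = 98.8 yr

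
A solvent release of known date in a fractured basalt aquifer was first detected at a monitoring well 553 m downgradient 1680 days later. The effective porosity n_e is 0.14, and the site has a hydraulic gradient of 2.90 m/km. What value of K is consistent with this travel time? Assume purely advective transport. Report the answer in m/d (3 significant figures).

15.9 m/d

v = L / t = 553 / 1680 = 0.3292 m/d
K = v · n / i = 0.3292 × 0.14 / 0.0029 = 15.9 m/d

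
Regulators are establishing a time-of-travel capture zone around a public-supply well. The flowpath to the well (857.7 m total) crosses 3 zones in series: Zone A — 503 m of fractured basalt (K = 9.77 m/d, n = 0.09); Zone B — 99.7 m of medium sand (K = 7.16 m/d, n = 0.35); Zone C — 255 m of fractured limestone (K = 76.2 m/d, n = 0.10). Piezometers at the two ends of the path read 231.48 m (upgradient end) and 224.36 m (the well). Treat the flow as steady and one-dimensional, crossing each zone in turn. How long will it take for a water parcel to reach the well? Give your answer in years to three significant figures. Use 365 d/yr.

Total head drop ΔH = 231.48 − 224.36 = 7.12 m
Steady 1-D flow in series ⇒ the Darcy flux q is identical in every zone and the zone head losses add (resistances L/K in series).
Σ(L/K) = 503/9.77 + 99.7/7.16 + 255/76.2 = 51.48 + 13.92 + 3.346 = 68.76 d
q = ΔH / Σ(L/K) = 7.12 / 68.76 = 0.1036 m/d (same in every zone)
Zone A: v = q/n = 0.1036/0.09 = 1.151 m/d → t_A = 503/1.151 = 437.2 d
Zone B: v = q/n = 0.1036/0.35 = 0.2959 m/d → t_B = 99.7/0.2959 = 337.0 d
Zone C: v = q/n = 0.1036/0.10 = 1.036 m/d → t_C = 255/1.036 = 246.2 d
Total t = 437.2 + 337.0 + 246.2 = 1020 d
   = 1020 / 365 = 2.80 yr

2.80 years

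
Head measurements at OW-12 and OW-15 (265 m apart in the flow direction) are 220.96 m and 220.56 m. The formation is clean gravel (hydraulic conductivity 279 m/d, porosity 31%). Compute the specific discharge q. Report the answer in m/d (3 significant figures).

Hydraulic gradient i = (220.96 − 220.56) / 265 = 0.40 / 265 = 0.001509
Darcy flux q = K·i = 279 × 0.001509 = 0.4211 m/d

0.421 m/d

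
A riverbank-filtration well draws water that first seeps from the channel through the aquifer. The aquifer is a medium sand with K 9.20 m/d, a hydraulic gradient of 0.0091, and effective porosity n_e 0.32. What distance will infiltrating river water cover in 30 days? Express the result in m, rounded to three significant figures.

7.85 m

q = Ki = 9.20 × 0.0091 = 0.08372 m/d
Average linear velocity = 0.08372 / 0.32 = 0.2616 m/d
L = v × T = 0.2616 × 30 = 7.849 m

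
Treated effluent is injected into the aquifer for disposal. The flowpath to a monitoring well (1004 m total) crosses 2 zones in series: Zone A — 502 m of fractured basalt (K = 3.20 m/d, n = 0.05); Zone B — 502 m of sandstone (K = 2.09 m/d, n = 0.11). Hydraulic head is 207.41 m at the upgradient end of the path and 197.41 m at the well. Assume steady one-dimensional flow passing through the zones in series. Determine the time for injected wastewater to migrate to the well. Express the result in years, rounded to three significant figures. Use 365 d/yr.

8.74 years

Total head drop ΔH = 207.41 − 197.41 = 10.00 m
Continuity: the same q passes through each zone, so ΔH = q·Σ(L_j/K_j) — the zones act as resistances in series.
Σ(L/K) = 502/3.20 + 502/2.09 = 156.9 + 240.2 = 397.1 d
q = ΔH / Σ(L/K) = 10.00 / 397.1 = 0.02518 m/d (same in every zone)
Zone A: v = q/n = 0.02518/0.05 = 0.5037 m/d → t_A = 502/0.5037 = 996.6 d
Zone B: v = q/n = 0.02518/0.11 = 0.2290 m/d → t_B = 502/0.2290 = 2193 d
Total t = 996.6 + 2193 = 3189 d
   = 3189 / 365 = 8.74 yr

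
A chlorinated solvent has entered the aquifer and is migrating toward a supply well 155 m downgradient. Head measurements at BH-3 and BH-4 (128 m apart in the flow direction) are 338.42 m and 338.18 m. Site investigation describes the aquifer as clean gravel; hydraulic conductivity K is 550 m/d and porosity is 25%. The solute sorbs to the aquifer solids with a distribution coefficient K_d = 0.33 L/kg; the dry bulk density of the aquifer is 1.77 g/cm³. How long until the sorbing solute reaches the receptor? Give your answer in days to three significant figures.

125 days

Hydraulic gradient i = (338.42 − 338.18) / 128 = 0.24 / 128 = 0.001875
Specific discharge q = 550 × 0.001875 = 1.031 m/d
v_s = q/n_e = 1.031/0.25 = 4.125 m/d
Retardation R = 1 + ρ_b·K_d/n = 1 + 1.77×0.33/0.25 = 3.336
Contaminant velocity v_c = v/R = 4.125/3.336 = 1.236 m/d
t = L/v_c = 155/1.236 = 125.4 d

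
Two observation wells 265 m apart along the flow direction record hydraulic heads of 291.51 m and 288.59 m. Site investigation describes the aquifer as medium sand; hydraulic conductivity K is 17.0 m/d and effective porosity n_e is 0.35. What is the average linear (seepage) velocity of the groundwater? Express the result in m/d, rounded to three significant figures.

0.535 m/d

Hydraulic gradient i = (291.51 − 288.59) / 265 = 2.92 / 265 = 0.01102
q = Ki = 17.0 × 0.01102 = 0.1873 m/d
v = Ki/n = 17.0·0.01102/0.35 = 0.5352 m/d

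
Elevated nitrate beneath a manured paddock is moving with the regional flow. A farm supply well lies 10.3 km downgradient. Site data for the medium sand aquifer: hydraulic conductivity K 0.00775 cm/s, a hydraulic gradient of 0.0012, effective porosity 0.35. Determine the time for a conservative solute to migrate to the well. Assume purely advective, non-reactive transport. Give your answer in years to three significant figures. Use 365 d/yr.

1230 years

K = 0.00775 cm/s × 864 = 6.696 m/d
Darcy flux q = K·i = 6.696 × 0.0012 = 0.008035 m/d
Average linear velocity = 0.008035 / 0.35 = 0.02296 m/d
L = 10.3 km = 10300 m
t = L / v = 10300 / 0.02296 = 448700 d
   = 448700 / 365 = 1230 yr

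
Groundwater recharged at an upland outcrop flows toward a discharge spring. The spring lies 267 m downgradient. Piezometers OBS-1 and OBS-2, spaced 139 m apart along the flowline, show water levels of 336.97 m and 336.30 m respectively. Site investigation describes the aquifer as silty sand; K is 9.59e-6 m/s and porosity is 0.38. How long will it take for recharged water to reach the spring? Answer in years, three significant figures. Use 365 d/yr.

Hydraulic gradient i = (336.97 − 336.30) / 139 = 0.67 / 139 = 0.004820
K = 9.59e-6 m/s × 86400 s/d = 0.8286 m/d
Darcy flux q = K·i = 0.8286 × 0.004820 = 0.003994 m/d
v = Ki/n = 0.8286·0.004820/0.38 = 0.01051 m/d
t = L / v = 267 / 0.01051 = 25400 d
   = 25400 / 365 = 69.6 yr

69.6 years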